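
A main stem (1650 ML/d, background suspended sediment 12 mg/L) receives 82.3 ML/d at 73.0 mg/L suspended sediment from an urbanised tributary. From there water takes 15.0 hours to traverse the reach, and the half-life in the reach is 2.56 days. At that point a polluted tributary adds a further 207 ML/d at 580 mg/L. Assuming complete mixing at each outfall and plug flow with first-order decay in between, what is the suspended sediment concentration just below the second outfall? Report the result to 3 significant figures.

Flow-weighted average: C = (1650·12.00 + 82.30·73.00) / 1732 = 25810/1732 = 14.90 mg/L; combined flow 1732 ML/d.
Half-life 2.56 d → k = ln 2 / 2.56 = 0.2708 d⁻¹.
Applying C = C₀e^(−kt): 14.90 × 0.8443 = 12.58 mg/L.
Second outfall: C = (1732·12.58 + 207.0·580.0)/1939 = 73.14 mg/L.

73.1 mg/L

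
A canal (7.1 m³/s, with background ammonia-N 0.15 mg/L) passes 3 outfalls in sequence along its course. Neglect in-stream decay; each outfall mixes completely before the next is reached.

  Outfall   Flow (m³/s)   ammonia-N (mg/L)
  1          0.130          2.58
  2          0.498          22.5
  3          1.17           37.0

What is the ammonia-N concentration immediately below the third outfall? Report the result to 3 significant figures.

After outfall 1: Q = 7.100 + 0.1300 = 7.230 m³/s; C = (7.100·0.1500 + 0.1300·2.580)/7.230 = 0.1937 mg/L.
After outfall 2: Q = 7.230 + 0.4980 = 7.728 m³/s; C = (7.230·0.1937 + 0.4980·22.50)/7.728 = 1.631 mg/L.
After outfall 3: Q = 7.728 + 1.170 = 8.898 m³/s; C = (7.728·1.631 + 1.170·37.00)/8.898 = 6.282 mg/L.

6.28 mg/L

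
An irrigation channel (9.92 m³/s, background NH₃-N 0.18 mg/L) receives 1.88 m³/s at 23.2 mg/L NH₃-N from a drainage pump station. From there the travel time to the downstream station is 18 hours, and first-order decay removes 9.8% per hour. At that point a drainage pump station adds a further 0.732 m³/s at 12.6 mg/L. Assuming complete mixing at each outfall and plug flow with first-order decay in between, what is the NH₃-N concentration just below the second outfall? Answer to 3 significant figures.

Mass balance: C = (9.920·0.1800 + 1.880·23.20) / 11.80 = 45.40/11.80 = 3.848 mg/L; combined flow 11.80 m³/s.
9.8%/h lost → k = −ln(1 − 0.098) = 0.1031 h⁻¹.
Applying C = C₀e^(−kt): 3.848 × 0.1562 = 0.6010 mg/L.
Second outfall: C = (11.80·0.6010 + 0.7320·12.60)/12.53 = 1.302 mg/L.

1.30 mg/L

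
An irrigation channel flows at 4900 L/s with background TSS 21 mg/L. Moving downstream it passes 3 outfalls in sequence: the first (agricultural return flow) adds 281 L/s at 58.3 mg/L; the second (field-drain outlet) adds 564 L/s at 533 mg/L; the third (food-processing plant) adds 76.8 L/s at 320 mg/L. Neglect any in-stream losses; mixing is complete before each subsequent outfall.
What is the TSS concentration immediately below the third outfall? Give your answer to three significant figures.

76.3 mg/L

After outfall 1: Q = 4900 + 281.0 = 5181 L/s; C = (4900·21.00 + 281.0·58.30)/5181 = 23.02 mg/L.
After outfall 2: Q = 5181 + 564.0 = 5745 L/s; C = (5181·23.02 + 564.0·533.0)/5745 = 73.09 mg/L.
After outfall 3: Q = 5745 + 76.80 = 5822 L/s; C = (5745·73.09 + 76.80·320.0)/5822 = 76.35 mg/L.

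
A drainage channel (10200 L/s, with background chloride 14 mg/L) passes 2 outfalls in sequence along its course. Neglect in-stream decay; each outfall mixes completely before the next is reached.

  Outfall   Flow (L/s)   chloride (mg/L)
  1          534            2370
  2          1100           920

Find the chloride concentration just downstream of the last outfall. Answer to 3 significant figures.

Outfall 1: combined Q = 10730 L/s; C = (10200·14.00 + 534.0·2370)/10730 = 131.2 mg/L.
Outfall 2: combined Q = 11830 L/s; C = (10730·131.2 + 1100·920.0)/11830 = 204.5 mg/L.

205 mg/L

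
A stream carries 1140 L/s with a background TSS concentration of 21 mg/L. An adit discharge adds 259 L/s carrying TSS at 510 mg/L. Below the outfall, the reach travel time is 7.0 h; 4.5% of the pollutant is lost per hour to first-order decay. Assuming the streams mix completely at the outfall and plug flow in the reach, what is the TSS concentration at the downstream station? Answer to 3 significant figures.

Mass balance: C = (1140·21.00 + 259.0·510.0) / 1399 = 156000/1399 = 111.5 mg/L.
4.5%/h lost → k = −ln(1 − 0.045) = 0.04604 h⁻¹.
Decay over the reach: 111.5·exp(−kt) = 111.5·0.7245 = 80.80 mg/L.

80.8 mg/L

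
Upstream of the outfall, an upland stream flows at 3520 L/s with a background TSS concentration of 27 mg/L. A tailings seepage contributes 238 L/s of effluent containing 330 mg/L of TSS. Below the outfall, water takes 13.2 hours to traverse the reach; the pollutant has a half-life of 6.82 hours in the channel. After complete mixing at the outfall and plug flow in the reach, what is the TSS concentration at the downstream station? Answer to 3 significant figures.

12.1 mg/L

Conservation of mass: C = (3520·27.00 + 238.0·330.0) / 3758 = 173600/3758 = 46.19 mg/L.
Half-life 6.82 h → k = ln 2 / 6.82 = 0.1016 h⁻¹ = 2.439 d⁻¹.
Applying C = C₀e^(−kt): 46.19 × 0.2614 = 12.08 mg/L.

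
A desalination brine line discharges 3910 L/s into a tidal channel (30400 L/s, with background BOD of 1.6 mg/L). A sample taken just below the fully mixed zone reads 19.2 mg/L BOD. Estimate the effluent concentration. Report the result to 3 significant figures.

Mass balance: 30400·1.600 + 3910·Cₑ = 34310·19.20
→ Cₑ = (34310·19.20 − 30400·1.600) / 3910 = 156.0 mg/L.

156 mg/L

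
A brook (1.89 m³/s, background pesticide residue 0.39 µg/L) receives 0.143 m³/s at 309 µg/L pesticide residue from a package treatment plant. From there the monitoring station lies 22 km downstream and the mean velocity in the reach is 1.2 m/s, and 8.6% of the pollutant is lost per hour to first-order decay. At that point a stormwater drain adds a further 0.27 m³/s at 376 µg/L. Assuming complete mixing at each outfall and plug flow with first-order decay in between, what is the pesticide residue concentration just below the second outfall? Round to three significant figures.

Flow-weighted average: C = (1.890·0.3900 + 0.1430·309.0) / 2.033 = 44.92/2.033 = 22.10 µg/L; combined flow 2.033 m³/s.
Travel time t = 22·1000 / 1.2 = 18330 s = 5.093 h.
8.6%/h lost → k = −ln(1 − 0.086) = 0.08992 h⁻¹.
Applying C = C₀e^(−kt): 22.10 × 0.6326 = 13.98 µg/L.
At the second outfall, C = (2.033·13.98 + 0.2700·376.0) / (2.033 + 0.2700) = 56.42 µg/L.

56.4 µg/L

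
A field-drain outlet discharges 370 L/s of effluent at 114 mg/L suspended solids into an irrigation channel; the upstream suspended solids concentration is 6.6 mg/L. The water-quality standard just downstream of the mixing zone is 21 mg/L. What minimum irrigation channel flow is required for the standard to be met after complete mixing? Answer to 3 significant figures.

Set C_mix = 21: (Q·6.600 + 370.0·114.0) / (Q + 370.0) = 21
→ Q = 370.0·(114.0 − 21)/(21 − 6.600) = 2390 L/s.

2390 L/s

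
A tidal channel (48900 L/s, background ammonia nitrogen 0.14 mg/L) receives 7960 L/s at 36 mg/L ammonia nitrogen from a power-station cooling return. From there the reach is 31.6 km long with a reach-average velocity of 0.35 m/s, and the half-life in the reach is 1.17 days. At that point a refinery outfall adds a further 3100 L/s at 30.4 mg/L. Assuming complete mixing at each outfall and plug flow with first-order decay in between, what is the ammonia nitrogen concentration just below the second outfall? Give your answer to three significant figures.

4.21 mg/L

Mixed concentration C = ΣQC/ΣQ = (48900·0.1400 + 7960·36.00) / 56860 = 293400/56860 = 5.160 mg/L; combined flow 56860 L/s.
Travel time t = 31.6·1000 / 0.35 = 90290 s = 25.08 h.
Half-life 1.17 d → k = ln 2 / 1.17 = 0.5924 d⁻¹.
Applying C = C₀e^(−kt): 5.160 × 0.5384 = 2.778 mg/L.
At the second outfall, C = (56860·2.778 + 3100·30.40) / (56860 + 3100) = 4.207 mg/L.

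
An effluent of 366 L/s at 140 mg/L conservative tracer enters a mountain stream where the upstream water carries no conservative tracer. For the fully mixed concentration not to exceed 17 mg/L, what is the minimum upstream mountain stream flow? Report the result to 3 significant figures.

Set C_mix = 17: (Q·0 + 366.0·140.0) / (Q + 366.0) = 17
→ Q = 366.0·(140.0 − 17)/(17 − 0) = 2648 L/s.

2650 L/s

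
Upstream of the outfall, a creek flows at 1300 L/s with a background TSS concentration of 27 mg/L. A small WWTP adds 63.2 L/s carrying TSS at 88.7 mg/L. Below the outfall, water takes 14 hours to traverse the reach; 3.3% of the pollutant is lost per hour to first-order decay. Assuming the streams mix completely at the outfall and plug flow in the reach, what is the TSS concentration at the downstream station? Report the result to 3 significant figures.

18.7 mg/L

After mixing, C = (1300·27.00 + 63.20·88.70) / 1363 = 40710/1363 = 29.86 mg/L.
3.3%/h lost → k = −ln(1 − 0.033) = 0.03356 h⁻¹.
After decay, C = 29.86 × e^(−kt) = 29.86 × 0.6251 = 18.67 mg/L.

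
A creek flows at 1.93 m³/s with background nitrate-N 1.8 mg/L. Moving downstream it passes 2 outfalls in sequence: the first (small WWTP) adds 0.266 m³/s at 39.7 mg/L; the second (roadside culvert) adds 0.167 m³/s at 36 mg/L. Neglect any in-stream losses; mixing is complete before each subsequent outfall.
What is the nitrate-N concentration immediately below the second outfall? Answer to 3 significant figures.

Below outfall 1: Q → 2.196 m³/s, C = (1.930·1.800 + 0.2660·39.70)/2.196 = 6.391 mg/L.
Below outfall 2: Q → 2.363 m³/s, C = (2.196·6.391 + 0.1670·36.00)/2.363 = 8.483 mg/L.

8.48 mg/L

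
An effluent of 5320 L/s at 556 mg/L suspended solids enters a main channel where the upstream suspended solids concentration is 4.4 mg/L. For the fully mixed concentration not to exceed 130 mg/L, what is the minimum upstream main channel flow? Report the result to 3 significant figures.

Set C_mix = 130: (Q·4.400 + 5320·556.0) / (Q + 5320) = 130
→ Q = 5320·(556.0 − 130)/(130 − 4.400) = 18040 L/s.

18000 L/s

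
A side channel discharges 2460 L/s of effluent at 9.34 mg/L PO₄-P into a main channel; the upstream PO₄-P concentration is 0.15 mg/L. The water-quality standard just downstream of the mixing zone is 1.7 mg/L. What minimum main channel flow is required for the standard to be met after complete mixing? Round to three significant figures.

Set C_mix = 1.7: (Q·0.1500 + 2460·9.340) / (Q + 2460) = 1.7
→ Q = 2460·(9.340 − 1.7)/(1.7 − 0.1500) = 12130 L/s.

12100 L/s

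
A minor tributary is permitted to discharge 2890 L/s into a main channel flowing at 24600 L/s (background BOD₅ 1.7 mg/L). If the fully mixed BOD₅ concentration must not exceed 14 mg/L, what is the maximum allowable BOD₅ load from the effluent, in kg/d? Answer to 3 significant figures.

29600 kg/d

Mass balance at the limit: 24600·1.700 + 2890·Cₑ = 27490·14 → Cₑ = 118.7 mg/L.
2890 L/s = 2.890 m³/s. Load = 2.890 m³/s × 118.7 g/m³ × 86 400 s/d = 29640 kg/d.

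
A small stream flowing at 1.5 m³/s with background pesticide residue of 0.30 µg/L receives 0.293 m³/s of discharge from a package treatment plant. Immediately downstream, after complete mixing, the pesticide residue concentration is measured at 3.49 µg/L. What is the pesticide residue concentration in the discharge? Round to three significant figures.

Mass balance: 1.500·0.3000 + 0.2930·Cₑ = 1.793·3.490
→ Cₑ = (1.793·3.490 − 1.500·0.3000) / 0.2930 = 19.82 µg/L.

19.8 µg/L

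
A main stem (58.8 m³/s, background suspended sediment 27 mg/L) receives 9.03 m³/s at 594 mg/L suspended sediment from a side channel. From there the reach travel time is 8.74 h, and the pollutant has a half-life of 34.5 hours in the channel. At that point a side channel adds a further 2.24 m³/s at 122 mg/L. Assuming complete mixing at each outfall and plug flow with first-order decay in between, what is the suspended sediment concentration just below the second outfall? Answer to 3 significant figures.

Flow-weighted average: C = (58.80·27.00 + 9.030·594.0) / 67.83 = 6951/67.83 = 102.5 mg/L; combined flow 67.83 m³/s.
Half-life 34.5 h → k = ln 2 / 34.5 = 0.02009 h⁻¹ = 0.4822 d⁻¹.
Applying C = C₀e^(−kt): 102.5 × 0.8390 = 85.98 mg/L.
Second outfall: C = (67.83·85.98 + 2.240·122.0)/70.07 = 87.13 mg/L.

87.1 mg/L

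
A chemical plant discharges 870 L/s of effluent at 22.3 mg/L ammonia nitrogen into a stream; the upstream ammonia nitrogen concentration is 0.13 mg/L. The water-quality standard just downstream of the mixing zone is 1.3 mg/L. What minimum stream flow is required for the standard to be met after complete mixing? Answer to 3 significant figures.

15600 L/s

Set C_mix = 1.3: (Q·0.1300 + 870.0·22.30) / (Q + 870.0) = 1.3
→ Q = 870.0·(22.30 − 1.3)/(1.3 − 0.1300) = 15620 L/s.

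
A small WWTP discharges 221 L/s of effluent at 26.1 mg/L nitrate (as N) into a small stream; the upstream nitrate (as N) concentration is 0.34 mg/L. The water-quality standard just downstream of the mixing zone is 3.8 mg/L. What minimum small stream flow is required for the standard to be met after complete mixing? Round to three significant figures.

Set C_mix = 3.8: (Q·0.3400 + 221.0·26.10) / (Q + 221.0) = 3.8
→ Q = 221.0·(26.10 − 3.8)/(3.8 − 0.3400) = 1424 L/s.

1420 L/s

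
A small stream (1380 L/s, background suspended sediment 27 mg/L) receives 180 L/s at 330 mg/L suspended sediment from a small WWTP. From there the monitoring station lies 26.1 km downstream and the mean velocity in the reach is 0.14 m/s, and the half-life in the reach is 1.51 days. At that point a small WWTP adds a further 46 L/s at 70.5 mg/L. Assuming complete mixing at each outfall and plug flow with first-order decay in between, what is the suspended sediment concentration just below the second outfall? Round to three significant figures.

24.4 mg/L

Conservation of mass: C = (1380·27.00 + 180.0·330.0) / 1560 = 96660/1560 = 61.96 mg/L; combined flow 1560 L/s.
Travel time t = 26.1·1000 / 0.14 = 186400 s = 51.79 h.
Half-life 1.51 d → k = ln 2 / 1.51 = 0.4590 d⁻¹.
First-order decay: C = 61.96·exp(−k·t) = 61.96·0.3714 = 23.01 mg/L.
At the second outfall, C = (1560·23.01 + 46.00·70.50) / (1560 + 46.00) = 24.37 mg/L.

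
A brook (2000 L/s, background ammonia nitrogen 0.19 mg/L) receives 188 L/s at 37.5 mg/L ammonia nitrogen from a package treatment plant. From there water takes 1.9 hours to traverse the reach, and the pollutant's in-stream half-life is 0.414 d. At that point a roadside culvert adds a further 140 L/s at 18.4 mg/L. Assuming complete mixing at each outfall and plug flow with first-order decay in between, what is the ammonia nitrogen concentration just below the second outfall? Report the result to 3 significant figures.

Conservation of mass: C = (2000·0.1900 + 188.0·37.50) / 2188 = 7430/2188 = 3.396 mg/L; combined flow 2188 L/s.
Half-life 0.414 d → k = ln 2 / 0.414 = 1.674 d⁻¹.
Decay over the reach: 3.396·exp(−kt) = 3.396·0.8759 = 2.974 mg/L.
At the second outfall, C = (2188·2.974 + 140.0·18.40) / (2188 + 140.0) = 3.902 mg/L.

3.90 mg/L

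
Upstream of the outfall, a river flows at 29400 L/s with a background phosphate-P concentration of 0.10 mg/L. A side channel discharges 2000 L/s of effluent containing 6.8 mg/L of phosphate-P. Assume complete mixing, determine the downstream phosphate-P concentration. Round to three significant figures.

After mixing, C = (29400·0.1000 + 2000·6.800) / 31400 = 16540/31400 = 0.5268 mg/L.

0.527 mg/L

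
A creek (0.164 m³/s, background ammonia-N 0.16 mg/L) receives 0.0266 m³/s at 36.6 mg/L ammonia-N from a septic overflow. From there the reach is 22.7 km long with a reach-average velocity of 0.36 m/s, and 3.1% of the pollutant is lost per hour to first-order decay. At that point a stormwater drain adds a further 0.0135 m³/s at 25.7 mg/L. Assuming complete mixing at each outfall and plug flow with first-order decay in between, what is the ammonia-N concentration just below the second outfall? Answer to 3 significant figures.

Flow-weighted average: C = (0.1640·0.1600 + 0.02660·36.60) / 0.1906 = 0.9998/0.1906 = 5.246 mg/L; combined flow 0.1906 m³/s.
Travel time t = 22.7·1000 / 0.36 = 63060 s = 17.52 h.
3.1%/h lost → k = −ln(1 − 0.031) = 0.03149 h⁻¹.
First-order decay: C = 5.246·exp(−k·t) = 5.246·0.5760 = 3.022 mg/L.
Second outfall: C = (0.1906·3.022 + 0.01350·25.70)/0.2041 = 4.522 mg/L.

4.52 mg/L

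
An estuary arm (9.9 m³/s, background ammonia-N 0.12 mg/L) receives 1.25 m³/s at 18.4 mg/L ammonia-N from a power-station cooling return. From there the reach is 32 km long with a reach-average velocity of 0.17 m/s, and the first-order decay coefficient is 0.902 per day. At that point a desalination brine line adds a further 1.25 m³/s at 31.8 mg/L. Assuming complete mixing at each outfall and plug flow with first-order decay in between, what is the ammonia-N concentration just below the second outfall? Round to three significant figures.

3.48 mg/L

Mixed concentration C = ΣQC/ΣQ = (9.900·0.1200 + 1.250·18.40) / 11.15 = 24.19/11.15 = 2.169 mg/L; combined flow 11.15 m³/s.
Travel time t = 32·1000 / 0.17 = 188200 s = 52.29 h.
First-order decay: C = 2.169·exp(−k·t) = 2.169·0.1401 = 0.3040 mg/L.
At the second outfall, C = (11.15·0.3040 + 1.250·31.80) / (11.15 + 1.250) = 3.479 mg/L.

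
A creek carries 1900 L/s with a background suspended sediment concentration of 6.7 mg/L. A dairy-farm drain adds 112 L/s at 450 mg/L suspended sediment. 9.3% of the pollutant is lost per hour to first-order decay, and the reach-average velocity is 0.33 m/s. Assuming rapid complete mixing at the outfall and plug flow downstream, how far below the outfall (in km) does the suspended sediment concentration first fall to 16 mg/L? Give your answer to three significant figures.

Mass balance: C = (1900·6.700 + 112.0·450.0) / 2012 = 63130/2012 = 31.38 mg/L.
9.3%/h lost → k = −ln(1 − 0.093) = 0.09761 h⁻¹.
Set 31.38·exp(−k·t) = 16 → t = ln(31.38/16)/k = 24840 s = 6.899 h.
Distance = v·t = 0.33·24840 = 8197 m = 8.197 km.

8.20 km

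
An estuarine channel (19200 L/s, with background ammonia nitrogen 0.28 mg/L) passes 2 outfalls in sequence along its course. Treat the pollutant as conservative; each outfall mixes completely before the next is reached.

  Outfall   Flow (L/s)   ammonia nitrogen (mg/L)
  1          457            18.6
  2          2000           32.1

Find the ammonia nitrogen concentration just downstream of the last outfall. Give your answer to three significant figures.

3.61 mg/L

After outfall 1: Q = 19200 + 457.0 = 19660 L/s; C = (19200·0.2800 + 457.0·18.60)/19660 = 0.7059 mg/L.
After outfall 2: Q = 19660 + 2000 = 21660 L/s; C = (19660·0.7059 + 2000·32.10)/21660 = 3.605 mg/L.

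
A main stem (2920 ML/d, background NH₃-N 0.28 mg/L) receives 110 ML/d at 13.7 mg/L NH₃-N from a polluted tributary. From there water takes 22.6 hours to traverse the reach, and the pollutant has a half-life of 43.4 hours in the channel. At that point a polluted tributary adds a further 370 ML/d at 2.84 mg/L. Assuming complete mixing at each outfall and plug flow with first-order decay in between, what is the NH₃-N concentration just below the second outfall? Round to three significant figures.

Mass balance: C = (2920·0.2800 + 110.0·13.70) / 3030 = 2325/3030 = 0.7672 mg/L; combined flow 3030 ML/d.
Half-life 43.4 h → k = ln 2 / 43.4 = 0.01597 h⁻¹ = 0.3833 d⁻¹.
After decay, C = 0.7672 × e^(−kt) = 0.7672 × 0.6970 = 0.5347 mg/L.
Second outfall: C = (3030·0.5347 + 370.0·2.840)/3400 = 0.7856 mg/L.

0.786 mg/L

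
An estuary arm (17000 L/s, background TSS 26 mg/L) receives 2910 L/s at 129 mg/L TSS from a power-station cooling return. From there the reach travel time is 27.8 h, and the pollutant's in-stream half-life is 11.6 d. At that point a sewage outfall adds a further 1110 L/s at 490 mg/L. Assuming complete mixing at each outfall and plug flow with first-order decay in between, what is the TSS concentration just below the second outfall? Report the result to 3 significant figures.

62.2 mg/L

Mass balance: C = (17000·26.00 + 2910·129.0) / 19910 = 817400/19910 = 41.05 mg/L; combined flow 19910 L/s.
Half-life 11.6 d → k = ln 2 / 11.6 = 0.05975 d⁻¹.
Applying C = C₀e^(−kt): 41.05 × 0.9331 = 38.31 mg/L.
Second outfall: C = (19910·38.31 + 1110·490.0)/21020 = 62.16 mg/L.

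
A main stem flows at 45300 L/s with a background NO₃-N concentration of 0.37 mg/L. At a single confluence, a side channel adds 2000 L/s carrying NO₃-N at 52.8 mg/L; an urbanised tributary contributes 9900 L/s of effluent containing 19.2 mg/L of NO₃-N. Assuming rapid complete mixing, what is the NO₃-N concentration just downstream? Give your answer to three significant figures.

5.46 mg/L

Mixed concentration C = ΣQC/ΣQ = (45300·0.3700 + 2000·52.80 + 9900·19.20) / 57200 = 312400/57200 = 5.462 mg/L.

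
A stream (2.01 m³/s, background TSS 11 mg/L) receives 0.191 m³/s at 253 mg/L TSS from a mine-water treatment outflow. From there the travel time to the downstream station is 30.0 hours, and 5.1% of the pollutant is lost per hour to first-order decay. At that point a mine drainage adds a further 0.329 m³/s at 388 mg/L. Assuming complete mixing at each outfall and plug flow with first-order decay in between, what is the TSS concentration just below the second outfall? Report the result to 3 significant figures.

Mixed concentration C = ΣQC/ΣQ = (2.010·11.00 + 0.1910·253.0) / 2.201 = 70.43/2.201 = 32.00 mg/L; combined flow 2.201 m³/s.
5.1%/h lost → k = −ln(1 − 0.051) = 0.05235 h⁻¹.
Decay over the reach: 32.00·exp(−kt) = 32.00·0.2080 = 6.655 mg/L.
Second outfall: C = (2.201·6.655 + 0.3290·388.0)/2.530 = 56.24 mg/L.

56.2 mg/L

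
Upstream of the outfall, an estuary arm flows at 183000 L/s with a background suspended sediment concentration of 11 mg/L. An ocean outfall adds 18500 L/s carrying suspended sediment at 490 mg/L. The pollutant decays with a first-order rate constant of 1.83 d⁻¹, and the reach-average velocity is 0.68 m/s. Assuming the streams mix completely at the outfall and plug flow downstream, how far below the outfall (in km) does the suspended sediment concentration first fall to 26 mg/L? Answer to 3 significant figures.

After mixing, C = (183000·11.00 + 18500·490.0) / 201500 = 11080000/201500 = 54.98 mg/L.
Set 54.98·exp(−k·t) = 26 → t = ln(54.98/26)/k = 35350 s = 9.821 h.
Distance = v·t = 0.68·35350 = 24040 m = 24.04 km.

24.0 km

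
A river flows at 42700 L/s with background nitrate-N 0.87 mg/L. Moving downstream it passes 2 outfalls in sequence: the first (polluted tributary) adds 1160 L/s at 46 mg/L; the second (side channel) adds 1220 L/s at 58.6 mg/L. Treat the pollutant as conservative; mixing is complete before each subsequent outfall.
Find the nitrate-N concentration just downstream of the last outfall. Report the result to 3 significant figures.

Outfall 1: combined Q = 43860 L/s; C = (42700·0.8700 + 1160·46.00)/43860 = 2.064 mg/L.
Outfall 2: combined Q = 45080 L/s; C = (43860·2.064 + 1220·58.60)/45080 = 3.594 mg/L.

3.59 mg/L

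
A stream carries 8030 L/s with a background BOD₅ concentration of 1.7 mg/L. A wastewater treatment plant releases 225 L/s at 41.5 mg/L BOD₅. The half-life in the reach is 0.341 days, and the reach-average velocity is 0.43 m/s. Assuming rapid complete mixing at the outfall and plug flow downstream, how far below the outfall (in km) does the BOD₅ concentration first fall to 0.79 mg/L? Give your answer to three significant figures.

Mixed concentration C = ΣQC/ΣQ = (8030·1.700 + 225.0·41.50) / 8255 = 22990/8255 = 2.785 mg/L.
Half-life 0.341 d → k = ln 2 / 0.341 = 2.033 d⁻¹.
Set 2.785·exp(−k·t) = 0.79 → t = ln(2.785/0.79)/k = 53550 s = 14.88 h.
Distance = v·t = 0.43·53550 = 23030 m = 23.03 km.

23.0 km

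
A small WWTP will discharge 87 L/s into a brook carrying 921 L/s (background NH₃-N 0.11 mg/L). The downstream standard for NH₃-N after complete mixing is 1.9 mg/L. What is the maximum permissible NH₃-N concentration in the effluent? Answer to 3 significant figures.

20.8 mg/L

At the limit, (Qr·Cr + Qe·Cₑ)/(Qr + Qe) = 1.9:
Cₑ = (1008·1.9 − 921.0·0.1100) / 87.00 = 20.85 mg/L.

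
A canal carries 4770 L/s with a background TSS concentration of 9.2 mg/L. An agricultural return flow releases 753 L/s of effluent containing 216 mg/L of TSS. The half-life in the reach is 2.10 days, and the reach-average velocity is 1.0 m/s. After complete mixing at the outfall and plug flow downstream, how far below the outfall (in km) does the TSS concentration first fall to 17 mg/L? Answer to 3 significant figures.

After mixing, C = (4770·9.200 + 753.0·216.0) / 5523 = 206500/5523 = 37.39 mg/L.
Half-life 2.10 d → k = ln 2 / 2.10 = 0.3301 d⁻¹.
Set 37.39·exp(−k·t) = 17 → t = ln(37.39/17)/k = 206400 s = 57.32 h.
Distance = v·t = 1.0·206400 = 206400 m = 206.4 km.

206 km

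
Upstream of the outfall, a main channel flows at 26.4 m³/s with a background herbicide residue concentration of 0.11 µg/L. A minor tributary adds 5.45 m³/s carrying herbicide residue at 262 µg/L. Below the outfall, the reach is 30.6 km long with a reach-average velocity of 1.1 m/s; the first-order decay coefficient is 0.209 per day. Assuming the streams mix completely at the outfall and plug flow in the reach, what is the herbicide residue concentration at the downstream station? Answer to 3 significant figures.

Mixed concentration C = ΣQC/ΣQ = (26.40·0.1100 + 5.450·262.0) / 31.85 = 1431/31.85 = 44.92 µg/L.
Travel time t = 30.6·1000 / 1.1 = 27820 s = 7.727 h.
Applying C = C₀e^(−kt): 44.92 × 0.9349 = 42.00 µg/L.

42.0 µg/L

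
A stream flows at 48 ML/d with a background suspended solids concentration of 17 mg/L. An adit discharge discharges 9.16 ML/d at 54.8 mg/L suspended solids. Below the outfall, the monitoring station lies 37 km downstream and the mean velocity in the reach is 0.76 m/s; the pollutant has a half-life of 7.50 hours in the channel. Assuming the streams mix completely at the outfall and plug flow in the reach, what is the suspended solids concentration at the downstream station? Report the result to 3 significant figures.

Conservation of mass: C = (48.00·17.00 + 9.160·54.80) / 57.16 = 1318/57.16 = 23.06 mg/L.
Travel time t = 37·1000 / 0.76 = 48680 s = 13.52 h.
Half-life 7.50 h → k = ln 2 / 7.50 = 0.09242 h⁻¹ = 2.218 d⁻¹.
Decay over the reach: 23.06·exp(−kt) = 23.06·0.2866 = 6.607 mg/L.

6.61 mg/L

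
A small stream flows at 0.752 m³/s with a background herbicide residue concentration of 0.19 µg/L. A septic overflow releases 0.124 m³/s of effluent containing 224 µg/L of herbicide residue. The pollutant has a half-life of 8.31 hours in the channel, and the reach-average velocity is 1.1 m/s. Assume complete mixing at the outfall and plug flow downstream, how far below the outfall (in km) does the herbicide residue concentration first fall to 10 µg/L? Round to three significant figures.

Mixed concentration C = ΣQC/ΣQ = (0.7520·0.1900 + 0.1240·224.0) / 0.8760 = 27.92/0.8760 = 31.87 µg/L.
Half-life 8.31 h → k = ln 2 / 8.31 = 0.08341 h⁻¹ = 2.002 d⁻¹.
Set 31.87·exp(−k·t) = 10 → t = ln(31.87/10)/k = 50030 s = 13.90 h.
Distance = v·t = 1.1·50030 = 55030 m = 55.03 km.

55.0 km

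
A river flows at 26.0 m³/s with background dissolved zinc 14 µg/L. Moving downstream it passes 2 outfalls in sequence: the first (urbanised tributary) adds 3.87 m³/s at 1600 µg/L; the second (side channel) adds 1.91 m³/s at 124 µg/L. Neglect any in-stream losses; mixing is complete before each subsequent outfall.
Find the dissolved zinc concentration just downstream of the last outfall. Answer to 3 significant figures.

Below outfall 1: Q → 29.87 m³/s, C = (26.00·14.00 + 3.870·1600)/29.87 = 219.5 µg/L.
Below outfall 2: Q → 31.78 m³/s, C = (29.87·219.5 + 1.910·124.0)/31.78 = 213.7 µg/L.

214 µg/L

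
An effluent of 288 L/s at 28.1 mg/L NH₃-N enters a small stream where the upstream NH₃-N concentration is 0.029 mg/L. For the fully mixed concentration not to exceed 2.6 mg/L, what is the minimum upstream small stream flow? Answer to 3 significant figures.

2860 L/s

Set C_mix = 2.6: (Q·0.02900 + 288.0·28.10) / (Q + 288.0) = 2.6
→ Q = 288.0·(28.10 − 2.6)/(2.6 − 0.02900) = 2856 L/s.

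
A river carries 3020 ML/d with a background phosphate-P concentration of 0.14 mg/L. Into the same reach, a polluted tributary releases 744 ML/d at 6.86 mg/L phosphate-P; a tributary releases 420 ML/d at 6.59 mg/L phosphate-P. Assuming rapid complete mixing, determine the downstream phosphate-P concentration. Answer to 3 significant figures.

1.98 mg/L

After mixing, C = (3020·0.1400 + 744.0·6.860 + 420.0·6.590) / 4184 = 8294/4184 = 1.982 mg/L.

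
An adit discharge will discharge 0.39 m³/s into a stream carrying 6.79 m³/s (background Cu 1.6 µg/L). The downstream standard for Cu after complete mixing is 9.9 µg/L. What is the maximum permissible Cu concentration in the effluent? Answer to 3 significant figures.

154 µg/L

At the limit, (Qr·Cr + Qe·Cₑ)/(Qr + Qe) = 9.9:
Cₑ = (7.180·9.9 − 6.790·1.600) / 0.3900 = 154.4 µg/L.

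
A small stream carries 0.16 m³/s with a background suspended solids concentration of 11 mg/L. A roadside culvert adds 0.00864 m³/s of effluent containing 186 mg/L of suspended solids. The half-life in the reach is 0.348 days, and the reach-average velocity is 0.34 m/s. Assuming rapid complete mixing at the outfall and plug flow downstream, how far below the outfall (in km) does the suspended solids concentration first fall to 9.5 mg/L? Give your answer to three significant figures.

Mixed concentration C = ΣQC/ΣQ = (0.1600·11.00 + 0.008640·186.0) / 0.1686 = 3.367/0.1686 = 19.97 mg/L.
Half-life 0.348 d → k = ln 2 / 0.348 = 1.992 d⁻¹.
Set 19.97·exp(−k·t) = 9.5 → t = ln(19.97/9.5)/k = 32220 s = 8.949 h.
Distance = v·t = 0.34·32220 = 10950 m = 10.95 km.

11.0 km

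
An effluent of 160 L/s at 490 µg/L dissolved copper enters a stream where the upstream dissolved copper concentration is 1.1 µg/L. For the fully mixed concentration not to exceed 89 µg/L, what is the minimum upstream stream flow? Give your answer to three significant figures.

Set C_mix = 89: (Q·1.100 + 160.0·490.0) / (Q + 160.0) = 89
→ Q = 160.0·(490.0 − 89)/(89 − 1.100) = 729.9 L/s.

730 L/s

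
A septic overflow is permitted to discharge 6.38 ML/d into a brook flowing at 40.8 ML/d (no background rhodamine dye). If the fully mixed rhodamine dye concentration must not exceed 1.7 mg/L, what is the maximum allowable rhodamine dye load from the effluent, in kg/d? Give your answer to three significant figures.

80.2 kg/d

Mass balance at the limit: 40.80·0 + 6.380·Cₑ = 47.18·1.7 → Cₑ = 12.57 mg/L.
6.380 ML/d = 0.07384 m³/s. Load = 0.07384 m³/s × 12.57 g/m³ × 86 400 s/d = 80.21 kg/d.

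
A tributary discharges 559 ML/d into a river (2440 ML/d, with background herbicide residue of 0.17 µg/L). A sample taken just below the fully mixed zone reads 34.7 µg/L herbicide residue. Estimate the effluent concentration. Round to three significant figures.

Mass balance: 2440·0.1700 + 559.0·Cₑ = 2999·34.70
→ Cₑ = (2999·34.70 − 2440·0.1700) / 559.0 = 185.4 µg/L.

185 µg/L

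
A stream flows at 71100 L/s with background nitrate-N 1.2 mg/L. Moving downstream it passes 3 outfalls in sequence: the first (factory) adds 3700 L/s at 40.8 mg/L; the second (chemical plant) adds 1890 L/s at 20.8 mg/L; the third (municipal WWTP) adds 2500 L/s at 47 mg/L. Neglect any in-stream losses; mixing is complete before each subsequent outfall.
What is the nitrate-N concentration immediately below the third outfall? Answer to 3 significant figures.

After outfall 1: Q = 71100 + 3700 = 74800 L/s; C = (71100·1.200 + 3700·40.80)/74800 = 3.159 mg/L.
After outfall 2: Q = 74800 + 1890 = 76690 L/s; C = (74800·3.159 + 1890·20.80)/76690 = 3.594 mg/L.
After outfall 3: Q = 76690 + 2500 = 79190 L/s; C = (76690·3.594 + 2500·47.00)/79190 = 4.964 mg/L.

4.96 mg/L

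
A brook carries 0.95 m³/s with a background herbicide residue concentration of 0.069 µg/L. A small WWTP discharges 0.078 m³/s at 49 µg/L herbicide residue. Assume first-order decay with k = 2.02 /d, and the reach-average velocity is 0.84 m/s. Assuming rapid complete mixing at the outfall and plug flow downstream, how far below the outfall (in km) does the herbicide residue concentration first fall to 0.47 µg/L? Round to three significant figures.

Mixed concentration C = ΣQC/ΣQ = (0.9500·0.06900 + 0.07800·49.00) / 1.028 = 3.888/1.028 = 3.782 µg/L.
Set 3.782·exp(−k·t) = 0.47 → t = ln(3.782/0.47)/k = 89190 s = 24.77 h.
Distance = v·t = 0.84·89190 = 74920 m = 74.92 km.

74.9 km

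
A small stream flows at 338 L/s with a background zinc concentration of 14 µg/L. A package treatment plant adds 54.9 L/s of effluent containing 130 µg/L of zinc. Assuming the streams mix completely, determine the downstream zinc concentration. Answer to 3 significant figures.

30.2 µg/L

Mass balance: C = (338.0·14.00 + 54.90·130.0) / 392.9 = 11870/392.9 = 30.21 µg/L.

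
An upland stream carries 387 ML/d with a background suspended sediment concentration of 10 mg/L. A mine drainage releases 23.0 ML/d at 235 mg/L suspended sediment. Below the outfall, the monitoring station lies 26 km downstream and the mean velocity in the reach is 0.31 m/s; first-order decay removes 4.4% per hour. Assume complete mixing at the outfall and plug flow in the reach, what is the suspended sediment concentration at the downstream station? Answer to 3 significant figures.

After mixing, C = (387.0·10.00 + 23.00·235.0) / 410.0 = 9275/410.0 = 22.62 mg/L.
Travel time t = 26·1000 / 0.31 = 83870 s = 23.30 h.
4.4%/h lost → k = −ln(1 − 0.044) = 0.04500 h⁻¹.
After decay, C = 22.62 × e^(−kt) = 22.62 × 0.3505 = 7.930 mg/L.

7.93 mg/L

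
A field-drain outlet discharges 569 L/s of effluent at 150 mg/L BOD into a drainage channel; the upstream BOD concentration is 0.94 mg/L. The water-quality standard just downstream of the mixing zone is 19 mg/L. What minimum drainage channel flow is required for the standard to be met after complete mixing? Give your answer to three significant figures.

Set C_mix = 19: (Q·0.9400 + 569.0·150.0) / (Q + 569.0) = 19
→ Q = 569.0·(150.0 − 19)/(19 − 0.9400) = 4127 L/s.

4130 L/s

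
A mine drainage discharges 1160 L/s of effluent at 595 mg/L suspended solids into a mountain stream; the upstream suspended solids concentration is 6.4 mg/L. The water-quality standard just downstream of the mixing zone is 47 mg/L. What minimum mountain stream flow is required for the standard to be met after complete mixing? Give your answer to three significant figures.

15700 L/s

Set C_mix = 47: (Q·6.400 + 1160·595.0) / (Q + 1160) = 47
→ Q = 1160·(595.0 − 47)/(47 − 6.400) = 15660 L/s.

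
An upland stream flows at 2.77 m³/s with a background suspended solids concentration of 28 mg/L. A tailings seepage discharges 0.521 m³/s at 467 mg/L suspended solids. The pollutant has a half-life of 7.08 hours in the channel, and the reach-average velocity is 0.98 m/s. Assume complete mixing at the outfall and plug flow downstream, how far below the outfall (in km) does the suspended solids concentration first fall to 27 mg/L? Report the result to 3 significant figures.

Mixed concentration C = ΣQC/ΣQ = (2.770·28.00 + 0.5210·467.0) / 3.291 = 320.9/3.291 = 97.50 mg/L.
Half-life 7.08 h → k = ln 2 / 7.08 = 0.09790 h⁻¹ = 2.350 d⁻¹.
Set 97.50·exp(−k·t) = 27 → t = ln(97.50/27)/k = 47210 s = 13.12 h.
Distance = v·t = 0.98·47210 = 46270 m = 46.27 km.

46.3 km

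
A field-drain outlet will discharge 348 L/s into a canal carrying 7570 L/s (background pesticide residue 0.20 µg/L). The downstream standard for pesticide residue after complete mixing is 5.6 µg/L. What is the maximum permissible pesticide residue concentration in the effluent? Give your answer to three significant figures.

123 µg/L

At the limit, (Qr·Cr + Qe·Cₑ)/(Qr + Qe) = 5.6:
Cₑ = (7918·5.6 − 7570·0.2000) / 348.0 = 123.1 µg/L.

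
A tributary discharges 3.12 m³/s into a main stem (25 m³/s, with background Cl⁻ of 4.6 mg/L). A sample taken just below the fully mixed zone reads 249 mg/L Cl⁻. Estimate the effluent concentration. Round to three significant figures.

2210 mg/L

Mass balance: 25.00·4.600 + 3.120·Cₑ = 28.12·249.0
→ Cₑ = (28.12·249.0 − 25.00·4.600) / 3.120 = 2207 mg/L.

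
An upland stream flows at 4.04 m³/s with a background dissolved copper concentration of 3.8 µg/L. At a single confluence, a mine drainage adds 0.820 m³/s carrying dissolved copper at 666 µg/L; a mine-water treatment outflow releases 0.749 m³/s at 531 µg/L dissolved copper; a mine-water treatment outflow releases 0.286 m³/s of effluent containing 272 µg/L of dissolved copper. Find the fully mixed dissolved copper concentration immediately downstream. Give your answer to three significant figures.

After mixing, C = (4.040·3.800 + 0.8200·666.0 + 0.7490·531.0 + 0.2860·272.0) / 5.895 = 1037/5.895 = 175.9 µg/L.

176 µg/L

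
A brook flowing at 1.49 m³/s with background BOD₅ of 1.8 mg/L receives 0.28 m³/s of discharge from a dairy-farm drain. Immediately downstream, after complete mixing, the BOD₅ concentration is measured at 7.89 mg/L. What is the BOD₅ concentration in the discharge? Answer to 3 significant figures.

40.3 mg/L

Mass balance: 1.490·1.800 + 0.2800·Cₑ = 1.770·7.890
→ Cₑ = (1.770·7.890 − 1.490·1.800) / 0.2800 = 40.30 mg/L.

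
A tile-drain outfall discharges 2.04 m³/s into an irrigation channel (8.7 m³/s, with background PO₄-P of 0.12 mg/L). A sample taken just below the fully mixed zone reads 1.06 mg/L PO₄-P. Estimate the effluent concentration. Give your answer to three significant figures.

5.07 mg/L

Mass balance: 8.700·0.1200 + 2.040·Cₑ = 10.74·1.060
→ Cₑ = (10.74·1.060 − 8.700·0.1200) / 2.040 = 5.069 mg/L.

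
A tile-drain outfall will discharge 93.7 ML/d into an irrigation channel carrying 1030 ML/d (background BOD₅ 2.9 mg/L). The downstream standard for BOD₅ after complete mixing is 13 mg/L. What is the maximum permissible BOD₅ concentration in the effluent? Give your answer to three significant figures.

124 mg/L

At the limit, (Qr·Cr + Qe·Cₑ)/(Qr + Qe) = 13:
Cₑ = (1124·13 − 1030·2.900) / 93.70 = 124.0 mg/L.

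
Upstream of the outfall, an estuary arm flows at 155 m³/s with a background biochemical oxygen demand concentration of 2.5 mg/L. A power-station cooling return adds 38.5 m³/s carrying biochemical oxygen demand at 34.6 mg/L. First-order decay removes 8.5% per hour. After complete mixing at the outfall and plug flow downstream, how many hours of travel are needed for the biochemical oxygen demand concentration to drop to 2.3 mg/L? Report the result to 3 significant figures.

After mixing, C = (155.0·2.500 + 38.50·34.60) / 193.5 = 1720/193.5 = 8.887 mg/L.
8.5%/h lost → k = −ln(1 − 0.085) = 0.08883 h⁻¹.
8.887·exp(−k·t) = 2.3 → t = ln(8.887/2.3)/k = 54780 s = 15.22 h.

15.2 h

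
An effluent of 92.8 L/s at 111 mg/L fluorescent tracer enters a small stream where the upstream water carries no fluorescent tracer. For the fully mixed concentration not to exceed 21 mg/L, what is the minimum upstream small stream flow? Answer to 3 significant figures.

Set C_mix = 21: (Q·0 + 92.80·111.0) / (Q + 92.80) = 21
→ Q = 92.80·(111.0 − 21)/(21 − 0) = 397.7 L/s.

398 L/s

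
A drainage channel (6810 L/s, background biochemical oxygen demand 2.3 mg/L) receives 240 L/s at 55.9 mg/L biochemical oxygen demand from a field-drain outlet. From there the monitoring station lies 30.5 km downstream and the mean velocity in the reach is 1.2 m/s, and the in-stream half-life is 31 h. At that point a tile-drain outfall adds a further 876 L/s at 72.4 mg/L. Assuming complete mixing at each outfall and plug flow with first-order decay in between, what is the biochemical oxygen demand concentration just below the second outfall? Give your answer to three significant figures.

11.1 mg/L

Conservation of mass: C = (6810·2.300 + 240.0·55.90) / 7050 = 29080/7050 = 4.125 mg/L; combined flow 7050 L/s.
Travel time t = 30.5·1000 / 1.2 = 25420 s = 7.060 h.
Half-life 31 h → k = ln 2 / 31 = 0.02236 h⁻¹ = 0.5366 d⁻¹.
Applying C = C₀e^(−kt): 4.125 × 0.8540 = 3.522 mg/L.
Second outfall: C = (7050·3.522 + 876.0·72.40)/7926 = 11.13 mg/L.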